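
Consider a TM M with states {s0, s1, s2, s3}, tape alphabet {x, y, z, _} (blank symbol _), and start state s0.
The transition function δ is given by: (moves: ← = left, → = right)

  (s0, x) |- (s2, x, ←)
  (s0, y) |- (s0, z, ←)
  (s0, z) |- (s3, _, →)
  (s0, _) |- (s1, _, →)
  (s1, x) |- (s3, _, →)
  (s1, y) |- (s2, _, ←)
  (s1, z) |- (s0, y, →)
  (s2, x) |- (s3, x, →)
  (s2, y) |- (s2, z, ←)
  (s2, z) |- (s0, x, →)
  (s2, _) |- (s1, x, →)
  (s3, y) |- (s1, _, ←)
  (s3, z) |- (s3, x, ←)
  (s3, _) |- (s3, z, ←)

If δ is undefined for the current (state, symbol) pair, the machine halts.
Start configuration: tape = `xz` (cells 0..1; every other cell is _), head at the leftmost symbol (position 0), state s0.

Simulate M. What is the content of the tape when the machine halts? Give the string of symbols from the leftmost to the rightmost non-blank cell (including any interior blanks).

xzx

state=s0 head=0 tape=_[x]z   (s0,x)→(s2,x,←)
state=s2 head=-1 tape=[_]xz   (s2,_)→(s1,x,→)
state=s1 head=0 tape=x[x]z   (s1,x)→(s3,_,→)
state=s3 head=1 tape=x_[z]   (s3,z)→(s3,x,←)
state=s3 head=0 tape=x[_]x   (s3,_)→(s3,z,←)
state=s3 head=-1 tape=[x]zx
The non-blank tape span at halt is xzx.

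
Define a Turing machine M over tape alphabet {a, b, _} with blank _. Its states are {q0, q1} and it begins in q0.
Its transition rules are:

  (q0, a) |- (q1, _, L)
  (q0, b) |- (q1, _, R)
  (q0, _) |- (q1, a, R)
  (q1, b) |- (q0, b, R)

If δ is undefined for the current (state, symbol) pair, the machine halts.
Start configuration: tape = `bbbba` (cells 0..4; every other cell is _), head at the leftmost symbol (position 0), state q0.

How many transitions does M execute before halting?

state=q0 head=0 tape=[b]bbba_   (q0,b)→(q1,_,R)
state=q1 head=1 tape=_[b]bba_   (q1,b)→(q0,b,R)
state=q0 head=2 tape=_b[b]ba_   (q0,b)→(q1,_,R)
state=q1 head=3 tape=_b_[b]a_   (q1,b)→(q0,b,R)
state=q0 head=4 tape=_b_b[a]_   (q0,a)→(q1,_,L)
state=q1 head=3 tape=_b_[b]__   (q1,b)→(q0,b,R)
state=q0 head=4 tape=_b_b[_]_   (q0,_)→(q1,a,R)
state=q1 head=5 tape=_b_ba[_]
M halts after 7 transitions.

7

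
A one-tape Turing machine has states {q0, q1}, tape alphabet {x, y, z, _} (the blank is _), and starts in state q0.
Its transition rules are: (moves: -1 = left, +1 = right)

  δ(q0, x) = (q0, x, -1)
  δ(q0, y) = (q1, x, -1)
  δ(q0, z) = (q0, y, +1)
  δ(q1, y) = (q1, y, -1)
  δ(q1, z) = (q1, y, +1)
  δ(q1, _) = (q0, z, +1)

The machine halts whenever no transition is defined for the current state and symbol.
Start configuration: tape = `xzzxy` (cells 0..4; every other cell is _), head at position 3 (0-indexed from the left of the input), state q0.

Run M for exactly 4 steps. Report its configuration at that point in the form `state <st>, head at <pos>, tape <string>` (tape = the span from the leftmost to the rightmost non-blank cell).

state=q0 head=3 tape=xzz[x]y   (q0,x)→(q0,x,-1)
state=q0 head=2 tape=xz[z]xy   (q0,z)→(q0,y,+1)
state=q0 head=3 tape=xzy[x]y   (q0,x)→(q0,x,-1)
state=q0 head=2 tape=xz[y]xy   (q0,y)→(q1,x,-1)
state=q1 head=1 tape=x[z]xxy
After 4 steps: state q1, head at 1, tape xzxxy.

state q1, head at 1, tape xzxxy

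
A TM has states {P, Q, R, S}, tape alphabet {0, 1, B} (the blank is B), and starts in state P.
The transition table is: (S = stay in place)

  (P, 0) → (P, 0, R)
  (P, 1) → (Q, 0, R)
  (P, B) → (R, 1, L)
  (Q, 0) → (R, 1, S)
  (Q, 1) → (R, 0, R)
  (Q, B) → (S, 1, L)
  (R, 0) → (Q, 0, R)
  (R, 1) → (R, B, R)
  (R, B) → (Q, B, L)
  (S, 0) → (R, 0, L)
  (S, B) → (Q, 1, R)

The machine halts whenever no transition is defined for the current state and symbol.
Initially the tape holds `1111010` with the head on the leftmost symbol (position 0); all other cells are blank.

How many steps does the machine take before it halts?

22

state=P head=0 tape=[1]111010BB   (P,1)→(Q,0,R)
state=Q head=1 tape=0[1]11010BB   (Q,1)→(R,0,R)
state=R head=2 tape=00[1]1010BB   (R,1)→(R,B,R)
state=R head=3 tape=00B[1]010BB   (R,1)→(R,B,R)
state=R head=4 tape=00BB[0]10BB   (R,0)→(Q,0,R)
state=Q head=5 tape=00BB0[1]0BB   (Q,1)→(R,0,R)
state=R head=6 tape=00BB00[0]BB   (R,0)→(Q,0,R)
state=Q head=7 tape=00BB000[B]B   (Q,B)→(S,1,L)
state=S head=6 tape=00BB00[0]1B   (S,0)→(R,0,L)
state=R head=5 tape=00BB0[0]01B   (R,0)→(Q,0,R)
state=Q head=6 tape=00BB00[0]1B   (Q,0)→(R,1,S)
state=R head=6 tape=00BB00[1]1B   (R,1)→(R,B,R)
state=R head=7 tape=00BB00B[1]B   (R,1)→(R,B,R)
state=R head=8 tape=00BB00BB[B]   (R,B)→(Q,B,L)
state=Q head=7 tape=00BB00B[B]B   (Q,B)→(S,1,L)
state=S head=6 tape=00BB00[B]1B   (S,B)→(Q,1,R)
state=Q head=7 tape=00BB001[1]B   (Q,1)→(R,0,R)
state=R head=8 tape=00BB0010[B]   (R,B)→(Q,B,L)
state=Q head=7 tape=00BB001[0]B   (Q,0)→(R,1,S)
state=R head=7 tape=00BB001[1]B   (R,1)→(R,B,R)
state=R head=8 tape=00BB001B[B]   (R,B)→(Q,B,L)
state=Q head=7 tape=00BB001[B]B   (Q,B)→(S,1,L)
state=S head=6 tape=00BB00[1]1B
M halts after 22 transitions.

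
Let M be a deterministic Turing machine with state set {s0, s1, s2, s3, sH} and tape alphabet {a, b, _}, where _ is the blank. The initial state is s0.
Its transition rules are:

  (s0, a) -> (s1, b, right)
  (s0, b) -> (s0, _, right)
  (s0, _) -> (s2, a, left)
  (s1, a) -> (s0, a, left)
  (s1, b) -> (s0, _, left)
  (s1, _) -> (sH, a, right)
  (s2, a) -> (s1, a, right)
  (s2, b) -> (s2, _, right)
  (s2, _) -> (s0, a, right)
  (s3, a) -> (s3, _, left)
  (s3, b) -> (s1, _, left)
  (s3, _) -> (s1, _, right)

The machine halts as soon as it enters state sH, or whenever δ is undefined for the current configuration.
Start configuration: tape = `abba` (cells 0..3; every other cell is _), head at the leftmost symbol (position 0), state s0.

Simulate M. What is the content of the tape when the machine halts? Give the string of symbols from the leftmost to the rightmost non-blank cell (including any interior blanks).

aa_ba

s0 | [a]bba__   read a → write b, move right, go to s1
s1 | b[b]ba__   read b → write _, move left, go to s0
s0 | [b]_ba__   read b → write _, move right, go to s0
s0 | _[_]ba__   read _ → write a, move left, go to s2
s2 | [_]aba__   read _ → write a, move right, go to s0
s0 | a[a]ba__   read a → write b, move right, go to s1
s1 | ab[b]a__   read b → write _, move left, go to s0
s0 | a[b]_a__   read b → write _, move right, go to s0
s0 | a_[_]a__   read _ → write a, move left, go to s2
s2 | a[_]aa__   read _ → write a, move right, go to s0
s0 | aa[a]a__   read a → write b, move right, go to s1
s1 | aab[a]__   read a → write a, move left, go to s0
s0 | aa[b]a__   read b → write _, move right, go to s0
s0 | aa_[a]__   read a → write b, move right, go to s1
s1 | aa_b[_]_   read _ → write a, move right, go to sH
sH | aa_ba[_]
The non-blank tape span at halt is aa_ba.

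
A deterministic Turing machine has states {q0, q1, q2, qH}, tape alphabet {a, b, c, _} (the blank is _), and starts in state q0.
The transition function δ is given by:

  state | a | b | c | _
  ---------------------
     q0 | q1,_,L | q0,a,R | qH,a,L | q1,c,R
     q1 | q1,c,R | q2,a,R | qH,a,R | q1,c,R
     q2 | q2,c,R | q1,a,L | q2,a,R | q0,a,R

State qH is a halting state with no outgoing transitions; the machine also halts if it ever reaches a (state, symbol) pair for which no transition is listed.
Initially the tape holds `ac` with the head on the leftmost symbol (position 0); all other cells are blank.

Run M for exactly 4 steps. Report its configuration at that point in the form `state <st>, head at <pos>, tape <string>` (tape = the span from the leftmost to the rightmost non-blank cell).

state=q0 head=0 tape=_[a]c_   (q0,a)→(q1,_,L)
state=q1 head=-1 tape=[_]_c_   (q1,_)→(q1,c,R)
state=q1 head=0 tape=c[_]c_   (q1,_)→(q1,c,R)
state=q1 head=1 tape=cc[c]_   (q1,c)→(qH,a,R)
state=qH head=2 tape=cca[_]
After 4 steps: state qH, head at 2, tape cca.

state qH, head at 2, tape cca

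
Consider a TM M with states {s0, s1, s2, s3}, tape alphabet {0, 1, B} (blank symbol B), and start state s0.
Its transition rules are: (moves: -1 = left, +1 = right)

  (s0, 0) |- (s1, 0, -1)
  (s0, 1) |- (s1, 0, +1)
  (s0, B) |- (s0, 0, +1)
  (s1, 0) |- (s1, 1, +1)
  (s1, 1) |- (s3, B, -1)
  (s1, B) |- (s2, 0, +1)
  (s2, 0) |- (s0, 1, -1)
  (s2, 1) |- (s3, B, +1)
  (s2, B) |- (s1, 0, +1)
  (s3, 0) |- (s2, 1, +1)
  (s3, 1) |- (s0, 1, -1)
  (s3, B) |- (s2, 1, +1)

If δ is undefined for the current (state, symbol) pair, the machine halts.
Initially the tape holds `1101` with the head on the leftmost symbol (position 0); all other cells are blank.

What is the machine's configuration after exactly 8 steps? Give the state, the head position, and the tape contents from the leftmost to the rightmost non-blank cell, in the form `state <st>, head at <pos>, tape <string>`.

state=s0 head=0 tape=[1]101   (s0,1)→(s1,0,+1)
state=s1 head=1 tape=0[1]01   (s1,1)→(s3,B,-1)
state=s3 head=0 tape=[0]B01   (s3,0)→(s2,1,+1)
state=s2 head=1 tape=1[B]01   (s2,B)→(s1,0,+1)
state=s1 head=2 tape=10[0]1   (s1,0)→(s1,1,+1)
state=s1 head=3 tape=101[1]   (s1,1)→(s3,B,-1)
state=s3 head=2 tape=10[1]B   (s3,1)→(s0,1,-1)
state=s0 head=1 tape=1[0]1B   (s0,0)→(s1,0,-1)
state=s1 head=0 tape=[1]01B
After 8 steps: state s1, head at 0, tape 101.

state s1, head at 0, tape 101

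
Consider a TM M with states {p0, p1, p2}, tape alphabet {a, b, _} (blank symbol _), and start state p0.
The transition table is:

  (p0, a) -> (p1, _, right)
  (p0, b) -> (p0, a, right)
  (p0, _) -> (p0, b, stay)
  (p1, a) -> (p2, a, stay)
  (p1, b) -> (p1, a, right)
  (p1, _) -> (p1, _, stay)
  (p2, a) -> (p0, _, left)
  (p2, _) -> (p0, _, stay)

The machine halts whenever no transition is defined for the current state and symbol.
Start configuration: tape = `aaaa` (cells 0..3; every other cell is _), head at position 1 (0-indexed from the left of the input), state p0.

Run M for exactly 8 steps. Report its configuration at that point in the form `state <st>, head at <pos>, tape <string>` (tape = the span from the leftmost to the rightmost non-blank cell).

state=p0 head=1 tape=a[a]aa_   (p0,a)→(p1,_,right)
state=p1 head=2 tape=a_[a]a_   (p1,a)→(p2,a,stay)
state=p2 head=2 tape=a_[a]a_   (p2,a)→(p0,_,left)
state=p0 head=1 tape=a[_]_a_   (p0,_)→(p0,b,stay)
state=p0 head=1 tape=a[b]_a_   (p0,b)→(p0,a,right)
state=p0 head=2 tape=aa[_]a_   (p0,_)→(p0,b,stay)
state=p0 head=2 tape=aa[b]a_   (p0,b)→(p0,a,right)
state=p0 head=3 tape=aaa[a]_   (p0,a)→(p1,_,right)
state=p1 head=4 tape=aaa_[_]
After 8 steps: state p1, head at 4, tape aaa.

state p1, head at 4, tape aaa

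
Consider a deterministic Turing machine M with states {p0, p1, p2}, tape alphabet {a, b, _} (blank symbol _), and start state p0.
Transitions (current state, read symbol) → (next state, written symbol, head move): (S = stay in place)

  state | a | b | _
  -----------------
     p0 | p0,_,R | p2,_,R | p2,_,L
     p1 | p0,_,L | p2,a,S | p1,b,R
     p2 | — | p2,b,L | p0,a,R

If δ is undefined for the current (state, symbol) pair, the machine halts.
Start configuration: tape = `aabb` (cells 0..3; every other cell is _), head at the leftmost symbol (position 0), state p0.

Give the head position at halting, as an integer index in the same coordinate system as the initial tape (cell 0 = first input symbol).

state=p0 head=0 tape=[a]abb__   (p0,a)→(p0,_,R)
state=p0 head=1 tape=_[a]bb__   (p0,a)→(p0,_,R)
state=p0 head=2 tape=__[b]b__   (p0,b)→(p2,_,R)
state=p2 head=3 tape=___[b]__   (p2,b)→(p2,b,L)
state=p2 head=2 tape=__[_]b__   (p2,_)→(p0,a,R)
state=p0 head=3 tape=__a[b]__   (p0,b)→(p2,_,R)
state=p2 head=4 tape=__a_[_]_   (p2,_)→(p0,a,R)
state=p0 head=5 tape=__a_a[_]   (p0,_)→(p2,_,L)
state=p2 head=4 tape=__a_[a]_
At halt the head is at cell 4.

4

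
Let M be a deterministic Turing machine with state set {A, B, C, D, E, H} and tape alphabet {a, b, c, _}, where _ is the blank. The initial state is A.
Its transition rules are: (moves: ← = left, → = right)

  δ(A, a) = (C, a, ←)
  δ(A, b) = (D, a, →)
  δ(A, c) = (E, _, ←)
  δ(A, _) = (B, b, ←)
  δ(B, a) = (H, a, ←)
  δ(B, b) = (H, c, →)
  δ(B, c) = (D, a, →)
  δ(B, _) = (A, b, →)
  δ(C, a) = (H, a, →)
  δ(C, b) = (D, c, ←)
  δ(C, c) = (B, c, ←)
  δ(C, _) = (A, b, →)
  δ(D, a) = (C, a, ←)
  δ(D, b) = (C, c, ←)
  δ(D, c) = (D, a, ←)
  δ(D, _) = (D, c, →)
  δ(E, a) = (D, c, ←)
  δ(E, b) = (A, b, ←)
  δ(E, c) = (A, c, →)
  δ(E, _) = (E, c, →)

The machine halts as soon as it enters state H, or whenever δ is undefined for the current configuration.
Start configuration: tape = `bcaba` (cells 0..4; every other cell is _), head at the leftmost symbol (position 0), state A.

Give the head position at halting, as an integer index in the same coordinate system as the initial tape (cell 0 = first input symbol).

A | ______[b]caba   read b → write a, move →, go to D
D | ______a[c]aba   read c → write a, move ←, go to D
D | ______[a]aaba   read a → write a, move ←, go to C
C | _____[_]aaaba   read _ → write b, move →, go to A
A | _____b[a]aaba   read a → write a, move ←, go to C
C | _____[b]aaaba   read b → write c, move ←, go to D
D | ____[_]caaaba   read _ → write c, move →, go to D
D | ____c[c]aaaba   read c → write a, move ←, go to D
D | ____[c]aaaaba   read c → write a, move ←, go to D
D | ___[_]aaaaaba   read _ → write c, move →, go to D
D | ___c[a]aaaaba   read a → write a, move ←, go to C
C | ___[c]aaaaaba   read c → write c, move ←, go to B
B | __[_]caaaaaba   read _ → write b, move →, go to A
A | __b[c]aaaaaba   read c → write _, move ←, go to E
E | __[b]_aaaaaba   read b → write b, move ←, go to A
A | _[_]b_aaaaaba   read _ → write b, move ←, go to B
B | [_]bb_aaaaaba   read _ → write b, move →, go to A
A | b[b]b_aaaaaba   read b → write a, move →, go to D
D | ba[b]_aaaaaba   read b → write c, move ←, go to C
C | b[a]c_aaaaaba   read a → write a, move →, go to H
H | ba[c]_aaaaaba
At halt the head is at cell -4.

-4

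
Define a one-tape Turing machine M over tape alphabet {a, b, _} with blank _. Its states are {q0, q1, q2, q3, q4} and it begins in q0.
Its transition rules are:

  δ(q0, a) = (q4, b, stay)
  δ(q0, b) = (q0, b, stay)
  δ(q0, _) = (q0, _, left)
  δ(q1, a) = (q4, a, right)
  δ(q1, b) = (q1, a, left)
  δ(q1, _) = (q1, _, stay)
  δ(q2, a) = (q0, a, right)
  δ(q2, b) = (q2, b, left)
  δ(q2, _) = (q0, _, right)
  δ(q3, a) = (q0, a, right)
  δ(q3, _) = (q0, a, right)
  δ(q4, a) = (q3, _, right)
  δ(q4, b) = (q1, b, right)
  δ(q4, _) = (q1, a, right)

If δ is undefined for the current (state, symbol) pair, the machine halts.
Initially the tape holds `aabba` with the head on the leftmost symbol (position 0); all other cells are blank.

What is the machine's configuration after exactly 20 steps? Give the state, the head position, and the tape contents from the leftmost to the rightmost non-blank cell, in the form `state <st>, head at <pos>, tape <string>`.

state q1, head at 5, tape ba_ab

state=q0 head=0 tape=[a]abba_   (q0,a)→(q4,b,stay)
state=q4 head=0 tape=[b]abba_   (q4,b)→(q1,b,right)
state=q1 head=1 tape=b[a]bba_   (q1,a)→(q4,a,right)
state=q4 head=2 tape=ba[b]ba_   (q4,b)→(q1,b,right)
state=q1 head=3 tape=bab[b]a_   (q1,b)→(q1,a,left)
state=q1 head=2 tape=ba[b]aa_   (q1,b)→(q1,a,left)
state=q1 head=1 tape=b[a]aaa_   (q1,a)→(q4,a,right)
state=q4 head=2 tape=ba[a]aa_   (q4,a)→(q3,_,right)
state=q3 head=3 tape=ba_[a]a_   (q3,a)→(q0,a,right)
state=q0 head=4 tape=ba_a[a]_   (q0,a)→(q4,b,stay)
state=q4 head=4 tape=ba_a[b]_   (q4,b)→(q1,b,right)
state=q1 head=5 tape=ba_ab[_]   (q1,_)→(q1,_,stay)
state=q1 head=5 tape=ba_ab[_]   (q1,_)→(q1,_,stay)
state=q1 head=5 tape=ba_ab[_]   (q1,_)→(q1,_,stay)
state=q1 head=5 tape=ba_ab[_]   (q1,_)→(q1,_,stay)
state=q1 head=5 tape=ba_ab[_]   (q1,_)→(q1,_,stay)
state=q1 head=5 tape=ba_ab[_]   (q1,_)→(q1,_,stay)
state=q1 head=5 tape=ba_ab[_]   (q1,_)→(q1,_,stay)
state=q1 head=5 tape=ba_ab[_]   (q1,_)→(q1,_,stay)
state=q1 head=5 tape=ba_ab[_]   (q1,_)→(q1,_,stay)
state=q1 head=5 tape=ba_ab[_]
After 20 steps: state q1, head at 5, tape ba_ab.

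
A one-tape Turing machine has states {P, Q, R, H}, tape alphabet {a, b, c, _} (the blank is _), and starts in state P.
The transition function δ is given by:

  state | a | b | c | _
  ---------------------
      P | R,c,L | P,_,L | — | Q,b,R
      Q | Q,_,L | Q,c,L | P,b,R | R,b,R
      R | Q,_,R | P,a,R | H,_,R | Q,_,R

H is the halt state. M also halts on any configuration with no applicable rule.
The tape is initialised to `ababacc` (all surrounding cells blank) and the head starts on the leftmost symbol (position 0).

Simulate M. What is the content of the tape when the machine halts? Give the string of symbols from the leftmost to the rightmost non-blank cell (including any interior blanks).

bbbb_acc

P | _[a]babacc   read a → write c, move L, go to R
R | [_]cbabacc   read _ → write _, move R, go to Q
Q | _[c]babacc   read c → write b, move R, go to P
P | _b[b]abacc   read b → write _, move L, go to P
P | _[b]_abacc   read b → write _, move L, go to P
P | [_]__abacc   read _ → write b, move R, go to Q
Q | b[_]_abacc   read _ → write b, move R, go to R
R | bb[_]abacc   read _ → write _, move R, go to Q
Q | bb_[a]bacc   read a → write _, move L, go to Q
Q | bb[_]_bacc   read _ → write b, move R, go to R
R | bbb[_]bacc   read _ → write _, move R, go to Q
Q | bbb_[b]acc   read b → write c, move L, go to Q
Q | bbb[_]cacc   read _ → write b, move R, go to R
R | bbbb[c]acc   read c → write _, move R, go to H
H | bbbb_[a]cc
The non-blank tape span at halt is bbbb_acc.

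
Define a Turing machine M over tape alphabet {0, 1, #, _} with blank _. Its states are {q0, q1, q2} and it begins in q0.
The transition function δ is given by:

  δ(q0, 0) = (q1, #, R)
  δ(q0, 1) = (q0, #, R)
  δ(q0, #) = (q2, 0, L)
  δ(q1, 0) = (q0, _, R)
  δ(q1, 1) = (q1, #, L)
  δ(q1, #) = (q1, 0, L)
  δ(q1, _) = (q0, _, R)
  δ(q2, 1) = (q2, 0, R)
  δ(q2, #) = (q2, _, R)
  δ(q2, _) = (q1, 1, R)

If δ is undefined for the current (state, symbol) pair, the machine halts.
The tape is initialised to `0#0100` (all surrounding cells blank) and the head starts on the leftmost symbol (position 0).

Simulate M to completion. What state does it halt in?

state=q0 head=0 tape=_[0]#0100_   (q0,0)→(q1,#,R)
state=q1 head=1 tape=_#[#]0100_   (q1,#)→(q1,0,L)
state=q1 head=0 tape=_[#]00100_   (q1,#)→(q1,0,L)
state=q1 head=-1 tape=[_]000100_   (q1,_)→(q0,_,R)
state=q0 head=0 tape=_[0]00100_   (q0,0)→(q1,#,R)
state=q1 head=1 tape=_#[0]0100_   (q1,0)→(q0,_,R)
state=q0 head=2 tape=_#_[0]100_   (q0,0)→(q1,#,R)
state=q1 head=3 tape=_#_#[1]00_   (q1,1)→(q1,#,L)
state=q1 head=2 tape=_#_[#]#00_   (q1,#)→(q1,0,L)
state=q1 head=1 tape=_#[_]0#00_   (q1,_)→(q0,_,R)
state=q0 head=2 tape=_#_[0]#00_   (q0,0)→(q1,#,R)
state=q1 head=3 tape=_#_#[#]00_   (q1,#)→(q1,0,L)
state=q1 head=2 tape=_#_[#]000_   (q1,#)→(q1,0,L)
state=q1 head=1 tape=_#[_]0000_   (q1,_)→(q0,_,R)
state=q0 head=2 tape=_#_[0]000_   (q0,0)→(q1,#,R)
state=q1 head=3 tape=_#_#[0]00_   (q1,0)→(q0,_,R)
state=q0 head=4 tape=_#_#_[0]0_   (q0,0)→(q1,#,R)
state=q1 head=5 tape=_#_#_#[0]_   (q1,0)→(q0,_,R)
state=q0 head=6 tape=_#_#_#_[_]
No transition is defined for (q0, _); M halts in state q0.

q0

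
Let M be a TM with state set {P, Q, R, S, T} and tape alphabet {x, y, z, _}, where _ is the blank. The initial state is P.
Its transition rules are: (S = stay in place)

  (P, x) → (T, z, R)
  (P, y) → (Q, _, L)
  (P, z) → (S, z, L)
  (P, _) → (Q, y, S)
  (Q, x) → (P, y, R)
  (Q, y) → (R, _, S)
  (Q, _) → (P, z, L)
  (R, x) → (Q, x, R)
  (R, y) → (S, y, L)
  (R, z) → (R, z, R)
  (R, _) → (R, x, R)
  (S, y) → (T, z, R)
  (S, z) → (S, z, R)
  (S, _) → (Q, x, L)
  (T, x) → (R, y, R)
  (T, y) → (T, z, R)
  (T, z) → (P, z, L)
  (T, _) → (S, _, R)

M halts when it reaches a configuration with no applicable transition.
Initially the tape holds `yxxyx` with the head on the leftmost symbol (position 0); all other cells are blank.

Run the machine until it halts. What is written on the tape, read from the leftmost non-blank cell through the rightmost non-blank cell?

P | __[y]xxyx_   read y → write _, move L, go to Q
Q | _[_]_xxyx_   read _ → write z, move L, go to P
P | [_]z_xxyx_   read _ → write y, move S, go to Q
Q | [y]z_xxyx_   read y → write _, move S, go to R
R | [_]z_xxyx_   read _ → write x, move R, go to R
R | x[z]_xxyx_   read z → write z, move R, go to R
R | xz[_]xxyx_   read _ → write x, move R, go to R
R | xzx[x]xyx_   read x → write x, move R, go to Q
Q | xzxx[x]yx_   read x → write y, move R, go to P
P | xzxxy[y]x_   read y → write _, move L, go to Q
Q | xzxx[y]_x_   read y → write _, move S, go to R
R | xzxx[_]_x_   read _ → write x, move R, go to R
R | xzxxx[_]x_   read _ → write x, move R, go to R
R | xzxxxx[x]_   read x → write x, move R, go to Q
Q | xzxxxxx[_]   read _ → write z, move L, go to P
P | xzxxxx[x]z   read x → write z, move R, go to T
T | xzxxxxz[z]   read z → write z, move L, go to P
P | xzxxxx[z]z   read z → write z, move L, go to S
S | xzxxx[x]zz
The non-blank tape span at halt is xzxxxxzz.

xzxxxxzz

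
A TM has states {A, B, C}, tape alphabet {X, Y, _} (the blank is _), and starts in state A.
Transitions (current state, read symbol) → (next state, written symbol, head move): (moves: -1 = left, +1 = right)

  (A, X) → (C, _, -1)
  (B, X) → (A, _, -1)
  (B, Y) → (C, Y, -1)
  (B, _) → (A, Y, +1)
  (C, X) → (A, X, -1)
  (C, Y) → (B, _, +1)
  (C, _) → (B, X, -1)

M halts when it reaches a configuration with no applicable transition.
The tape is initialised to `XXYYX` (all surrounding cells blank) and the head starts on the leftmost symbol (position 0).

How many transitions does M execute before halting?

6

state=A head=0 tape=__[X]XYYX   (A,X)→(C,_,-1)
state=C head=-1 tape=_[_]_XYYX   (C,_)→(B,X,-1)
state=B head=-2 tape=[_]X_XYYX   (B,_)→(A,Y,+1)
state=A head=-1 tape=Y[X]_XYYX   (A,X)→(C,_,-1)
state=C head=-2 tape=[Y]__XYYX   (C,Y)→(B,_,+1)
state=B head=-1 tape=_[_]_XYYX   (B,_)→(A,Y,+1)
state=A head=0 tape=_Y[_]XYYX
M halts after 6 transitions.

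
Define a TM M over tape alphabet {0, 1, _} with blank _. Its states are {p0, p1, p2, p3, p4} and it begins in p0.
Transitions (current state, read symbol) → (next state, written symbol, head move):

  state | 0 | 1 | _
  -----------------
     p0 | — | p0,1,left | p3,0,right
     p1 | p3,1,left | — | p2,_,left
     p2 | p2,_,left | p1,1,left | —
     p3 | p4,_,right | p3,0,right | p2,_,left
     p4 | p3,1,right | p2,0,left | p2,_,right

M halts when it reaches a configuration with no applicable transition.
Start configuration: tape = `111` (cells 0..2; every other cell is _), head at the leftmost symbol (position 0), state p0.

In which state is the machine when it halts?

p2

p0 | __[1]11_   read 1 → write 1, move left, go to p0
p0 | _[_]111_   read _ → write 0, move right, go to p3
p3 | _0[1]11_   read 1 → write 0, move right, go to p3
p3 | _00[1]1_   read 1 → write 0, move right, go to p3
p3 | _000[1]_   read 1 → write 0, move right, go to p3
p3 | _0000[_]   read _ → write _, move left, go to p2
p2 | _000[0]_   read 0 → write _, move left, go to p2
p2 | _00[0]__   read 0 → write _, move left, go to p2
p2 | _0[0]___   read 0 → write _, move left, go to p2
p2 | _[0]____   read 0 → write _, move left, go to p2
p2 | [_]_____
No transition is defined for (p2, _); M halts in state p2.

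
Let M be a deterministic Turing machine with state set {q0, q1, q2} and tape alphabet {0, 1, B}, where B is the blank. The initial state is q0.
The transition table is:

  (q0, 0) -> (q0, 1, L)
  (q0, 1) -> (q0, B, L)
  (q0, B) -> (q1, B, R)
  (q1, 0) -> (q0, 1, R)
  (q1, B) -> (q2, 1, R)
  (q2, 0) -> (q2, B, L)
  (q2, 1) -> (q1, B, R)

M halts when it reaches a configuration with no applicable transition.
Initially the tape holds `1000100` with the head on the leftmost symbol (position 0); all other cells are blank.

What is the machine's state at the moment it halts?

q2

state=q0 head=0 tape=B[1]000100BB   (q0,1)→(q0,B,L)
state=q0 head=-1 tape=[B]B000100BB   (q0,B)→(q1,B,R)
state=q1 head=0 tape=B[B]000100BB   (q1,B)→(q2,1,R)
state=q2 head=1 tape=B1[0]00100BB   (q2,0)→(q2,B,L)
state=q2 head=0 tape=B[1]B00100BB   (q2,1)→(q1,B,R)
state=q1 head=1 tape=BB[B]00100BB   (q1,B)→(q2,1,R)
state=q2 head=2 tape=BB1[0]0100BB   (q2,0)→(q2,B,L)
state=q2 head=1 tape=BB[1]B0100BB   (q2,1)→(q1,B,R)
state=q1 head=2 tape=BBB[B]0100BB   (q1,B)→(q2,1,R)
state=q2 head=3 tape=BBB1[0]100BB   (q2,0)→(q2,B,L)
state=q2 head=2 tape=BBB[1]B100BB   (q2,1)→(q1,B,R)
state=q1 head=3 tape=BBBB[B]100BB   (q1,B)→(q2,1,R)
state=q2 head=4 tape=BBBB1[1]00BB   (q2,1)→(q1,B,R)
state=q1 head=5 tape=BBBB1B[0]0BB   (q1,0)→(q0,1,R)
state=q0 head=6 tape=BBBB1B1[0]BB   (q0,0)→(q0,1,L)
state=q0 head=5 tape=BBBB1B[1]1BB   (q0,1)→(q0,B,L)
state=q0 head=4 tape=BBBB1[B]B1BB   (q0,B)→(q1,B,R)
state=q1 head=5 tape=BBBB1B[B]1BB   (q1,B)→(q2,1,R)
state=q2 head=6 tape=BBBB1B1[1]BB   (q2,1)→(q1,B,R)
state=q1 head=7 tape=BBBB1B1B[B]B   (q1,B)→(q2,1,R)
state=q2 head=8 tape=BBBB1B1B1[B]
No transition is defined for (q2, B); M halts in state q2.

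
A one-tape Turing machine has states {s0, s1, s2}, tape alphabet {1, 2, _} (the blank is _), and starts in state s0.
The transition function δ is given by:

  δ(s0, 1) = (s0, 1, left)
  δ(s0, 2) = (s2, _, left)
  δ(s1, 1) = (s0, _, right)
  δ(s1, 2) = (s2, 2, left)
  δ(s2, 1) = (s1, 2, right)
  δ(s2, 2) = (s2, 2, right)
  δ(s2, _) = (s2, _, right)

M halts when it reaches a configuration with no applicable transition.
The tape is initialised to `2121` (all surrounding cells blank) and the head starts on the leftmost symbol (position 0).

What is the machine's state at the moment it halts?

s1

state=s0 head=0 tape=_[2]121_   (s0,2)→(s2,_,left)
state=s2 head=-1 tape=[_]_121_   (s2,_)→(s2,_,right)
state=s2 head=0 tape=_[_]121_   (s2,_)→(s2,_,right)
state=s2 head=1 tape=__[1]21_   (s2,1)→(s1,2,right)
state=s1 head=2 tape=__2[2]1_   (s1,2)→(s2,2,left)
state=s2 head=1 tape=__[2]21_   (s2,2)→(s2,2,right)
state=s2 head=2 tape=__2[2]1_   (s2,2)→(s2,2,right)
state=s2 head=3 tape=__22[1]_   (s2,1)→(s1,2,right)
state=s1 head=4 tape=__222[_]
No transition is defined for (s1, _); M halts in state s1.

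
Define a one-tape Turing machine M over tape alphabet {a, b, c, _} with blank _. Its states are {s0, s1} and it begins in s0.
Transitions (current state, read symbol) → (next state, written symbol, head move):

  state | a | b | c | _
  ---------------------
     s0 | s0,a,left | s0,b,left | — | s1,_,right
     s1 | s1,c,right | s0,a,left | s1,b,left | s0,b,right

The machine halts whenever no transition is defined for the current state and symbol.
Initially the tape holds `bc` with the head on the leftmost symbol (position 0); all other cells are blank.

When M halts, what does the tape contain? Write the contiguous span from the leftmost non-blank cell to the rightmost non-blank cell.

s0 | __[b]c   read b → write b, move left, go to s0
s0 | _[_]bc   read _ → write _, move right, go to s1
s1 | __[b]c   read b → write a, move left, go to s0
s0 | _[_]ac   read _ → write _, move right, go to s1
s1 | __[a]c   read a → write c, move right, go to s1
s1 | __c[c]   read c → write b, move left, go to s1
s1 | __[c]b   read c → write b, move left, go to s1
s1 | _[_]bb   read _ → write b, move right, go to s0
s0 | _b[b]b   read b → write b, move left, go to s0
s0 | _[b]bb   read b → write b, move left, go to s0
s0 | [_]bbb   read _ → write _, move right, go to s1
s1 | _[b]bb   read b → write a, move left, go to s0
s0 | [_]abb   read _ → write _, move right, go to s1
s1 | _[a]bb   read a → write c, move right, go to s1
s1 | _c[b]b   read b → write a, move left, go to s0
s0 | _[c]ab
The non-blank tape span at halt is cab.

cab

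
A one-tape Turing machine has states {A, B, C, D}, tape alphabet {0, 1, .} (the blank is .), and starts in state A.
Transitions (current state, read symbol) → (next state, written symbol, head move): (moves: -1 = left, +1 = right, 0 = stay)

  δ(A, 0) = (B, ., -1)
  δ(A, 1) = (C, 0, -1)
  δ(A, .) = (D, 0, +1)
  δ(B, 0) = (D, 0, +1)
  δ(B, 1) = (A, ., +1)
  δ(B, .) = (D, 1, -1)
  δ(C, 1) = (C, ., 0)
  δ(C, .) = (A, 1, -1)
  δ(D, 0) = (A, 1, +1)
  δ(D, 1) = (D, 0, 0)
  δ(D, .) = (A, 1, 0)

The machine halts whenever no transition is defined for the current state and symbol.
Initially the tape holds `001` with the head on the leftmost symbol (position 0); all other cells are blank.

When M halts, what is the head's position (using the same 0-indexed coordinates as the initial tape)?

2

A | ....[0]01.   read 0 → write ., move -1, go to B
B | ...[.].01.   read . → write 1, move -1, go to D
D | ..[.]1.01.   read . → write 1, move 0, go to A
A | ..[1]1.01.   read 1 → write 0, move -1, go to C
C | .[.]01.01.   read . → write 1, move -1, go to A
A | [.]101.01.   read . → write 0, move +1, go to D
D | 0[1]01.01.   read 1 → write 0, move 0, go to D
D | 0[0]01.01.   read 0 → write 1, move +1, go to A
A | 01[0]1.01.   read 0 → write ., move -1, go to B
B | 0[1].1.01.   read 1 → write ., move +1, go to A
A | 0.[.]1.01.   read . → write 0, move +1, go to D
D | 0.0[1].01.   read 1 → write 0, move 0, go to D
D | 0.0[0].01.   read 0 → write 1, move +1, go to A
A | 0.01[.]01.   read . → write 0, move +1, go to D
D | 0.010[0]1.   read 0 → write 1, move +1, go to A
A | 0.0101[1].   read 1 → write 0, move -1, go to C
C | 0.010[1]0.   read 1 → write ., move 0, go to C
C | 0.010[.]0.   read . → write 1, move -1, go to A
A | 0.01[0]10.   read 0 → write ., move -1, go to B
B | 0.0[1].10.   read 1 → write ., move +1, go to A
A | 0.0.[.]10.   read . → write 0, move +1, go to D
D | 0.0.0[1]0.   read 1 → write 0, move 0, go to D
D | 0.0.0[0]0.   read 0 → write 1, move +1, go to A
A | 0.0.01[0].   read 0 → write ., move -1, go to B
B | 0.0.0[1]..   read 1 → write ., move +1, go to A
A | 0.0.0.[.].   read . → write 0, move +1, go to D
D | 0.0.0.0[.]   read . → write 1, move 0, go to A
A | 0.0.0.0[1]   read 1 → write 0, move -1, go to C
C | 0.0.0.[0]0
At halt the head is at cell 2.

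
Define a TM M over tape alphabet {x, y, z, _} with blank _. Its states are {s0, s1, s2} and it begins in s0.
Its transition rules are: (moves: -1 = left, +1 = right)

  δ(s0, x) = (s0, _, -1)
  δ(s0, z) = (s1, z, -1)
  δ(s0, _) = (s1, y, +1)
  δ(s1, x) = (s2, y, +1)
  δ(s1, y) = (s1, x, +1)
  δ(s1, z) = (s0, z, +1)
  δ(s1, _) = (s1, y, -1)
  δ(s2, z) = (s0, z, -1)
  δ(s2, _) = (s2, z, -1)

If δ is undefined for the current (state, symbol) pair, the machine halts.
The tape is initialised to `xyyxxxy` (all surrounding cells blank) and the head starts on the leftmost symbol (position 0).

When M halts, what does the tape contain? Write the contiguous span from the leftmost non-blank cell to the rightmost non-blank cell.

xxxxyxxy

s0 | _[x]yyxxxy   read x → write _, move -1, go to s0
s0 | [_]_yyxxxy   read _ → write y, move +1, go to s1
s1 | y[_]yyxxxy   read _ → write y, move -1, go to s1
s1 | [y]yyyxxxy   read y → write x, move +1, go to s1
s1 | x[y]yyxxxy   read y → write x, move +1, go to s1
s1 | xx[y]yxxxy   read y → write x, move +1, go to s1
s1 | xxx[y]xxxy   read y → write x, move +1, go to s1
s1 | xxxx[x]xxy   read x → write y, move +1, go to s2
s2 | xxxxy[x]xy
The non-blank tape span at halt is xxxxyxxy.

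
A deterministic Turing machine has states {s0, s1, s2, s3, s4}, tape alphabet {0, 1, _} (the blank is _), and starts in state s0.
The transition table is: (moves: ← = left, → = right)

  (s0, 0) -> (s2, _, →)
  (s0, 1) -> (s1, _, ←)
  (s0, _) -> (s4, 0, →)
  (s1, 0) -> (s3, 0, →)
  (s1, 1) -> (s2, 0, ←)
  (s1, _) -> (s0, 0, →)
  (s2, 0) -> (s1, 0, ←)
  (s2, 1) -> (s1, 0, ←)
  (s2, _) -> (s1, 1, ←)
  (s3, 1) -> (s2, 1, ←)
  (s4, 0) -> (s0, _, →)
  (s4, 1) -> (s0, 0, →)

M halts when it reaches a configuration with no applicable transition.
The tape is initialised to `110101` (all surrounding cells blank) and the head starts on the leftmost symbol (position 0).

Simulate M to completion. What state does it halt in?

state=s0 head=0 tape=_[1]10101_   (s0,1)→(s1,_,←)
state=s1 head=-1 tape=[_]_10101_   (s1,_)→(s0,0,→)
state=s0 head=0 tape=0[_]10101_   (s0,_)→(s4,0,→)
state=s4 head=1 tape=00[1]0101_   (s4,1)→(s0,0,→)
state=s0 head=2 tape=000[0]101_   (s0,0)→(s2,_,→)
state=s2 head=3 tape=000_[1]01_   (s2,1)→(s1,0,←)
state=s1 head=2 tape=000[_]001_   (s1,_)→(s0,0,→)
state=s0 head=3 tape=0000[0]01_   (s0,0)→(s2,_,→)
state=s2 head=4 tape=0000_[0]1_   (s2,0)→(s1,0,←)
state=s1 head=3 tape=0000[_]01_   (s1,_)→(s0,0,→)
state=s0 head=4 tape=00000[0]1_   (s0,0)→(s2,_,→)
state=s2 head=5 tape=00000_[1]_   (s2,1)→(s1,0,←)
state=s1 head=4 tape=00000[_]0_   (s1,_)→(s0,0,→)
state=s0 head=5 tape=000000[0]_   (s0,0)→(s2,_,→)
state=s2 head=6 tape=000000_[_]   (s2,_)→(s1,1,←)
state=s1 head=5 tape=000000[_]1   (s1,_)→(s0,0,→)
state=s0 head=6 tape=0000000[1]   (s0,1)→(s1,_,←)
state=s1 head=5 tape=000000[0]_   (s1,0)→(s3,0,→)
state=s3 head=6 tape=0000000[_]
No transition is defined for (s3, _); M halts in state s3.

s3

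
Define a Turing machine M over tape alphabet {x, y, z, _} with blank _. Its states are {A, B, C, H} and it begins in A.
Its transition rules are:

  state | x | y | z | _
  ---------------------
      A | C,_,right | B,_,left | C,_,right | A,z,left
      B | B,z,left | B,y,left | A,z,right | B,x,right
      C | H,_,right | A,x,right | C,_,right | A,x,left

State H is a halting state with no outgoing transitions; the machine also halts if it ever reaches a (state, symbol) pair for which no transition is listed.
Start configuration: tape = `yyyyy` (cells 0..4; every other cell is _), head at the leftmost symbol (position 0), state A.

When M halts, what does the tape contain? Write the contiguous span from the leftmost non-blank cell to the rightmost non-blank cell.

A | __[y]yyyy__   read y → write _, move left, go to B
B | _[_]_yyyy__   read _ → write x, move right, go to B
B | _x[_]yyyy__   read _ → write x, move right, go to B
B | _xx[y]yyy__   read y → write y, move left, go to B
B | _x[x]yyyy__   read x → write z, move left, go to B
B | _[x]zyyyy__   read x → write z, move left, go to B
B | [_]zzyyyy__   read _ → write x, move right, go to B
B | x[z]zyyyy__   read z → write z, move right, go to A
A | xz[z]yyyy__   read z → write _, move right, go to C
C | xz_[y]yyy__   read y → write x, move right, go to A
A | xz_x[y]yy__   read y → write _, move left, go to B
B | xz_[x]_yy__   read x → write z, move left, go to B
B | xz[_]z_yy__   read _ → write x, move right, go to B
B | xzx[z]_yy__   read z → write z, move right, go to A
A | xzxz[_]yy__   read _ → write z, move left, go to A
A | xzx[z]zyy__   read z → write _, move right, go to C
C | xzx_[z]yy__   read z → write _, move right, go to C
C | xzx__[y]y__   read y → write x, move right, go to A
A | xzx__x[y]__   read y → write _, move left, go to B
B | xzx__[x]___   read x → write z, move left, go to B
B | xzx_[_]z___   read _ → write x, move right, go to B
B | xzx_x[z]___   read z → write z, move right, go to A
A | xzx_xz[_]__   read _ → write z, move left, go to A
A | xzx_x[z]z__   read z → write _, move right, go to C
C | xzx_x_[z]__   read z → write _, move right, go to C
C | xzx_x__[_]_   read _ → write x, move left, go to A
A | xzx_x_[_]x_   read _ → write z, move left, go to A
A | xzx_x[_]zx_   read _ → write z, move left, go to A
A | xzx_[x]zzx_   read x → write _, move right, go to C
C | xzx__[z]zx_   read z → write _, move right, go to C
C | xzx___[z]x_   read z → write _, move right, go to C
C | xzx____[x]_   read x → write _, move right, go to H
H | xzx_____[_]
The non-blank tape span at halt is xzx.

xzx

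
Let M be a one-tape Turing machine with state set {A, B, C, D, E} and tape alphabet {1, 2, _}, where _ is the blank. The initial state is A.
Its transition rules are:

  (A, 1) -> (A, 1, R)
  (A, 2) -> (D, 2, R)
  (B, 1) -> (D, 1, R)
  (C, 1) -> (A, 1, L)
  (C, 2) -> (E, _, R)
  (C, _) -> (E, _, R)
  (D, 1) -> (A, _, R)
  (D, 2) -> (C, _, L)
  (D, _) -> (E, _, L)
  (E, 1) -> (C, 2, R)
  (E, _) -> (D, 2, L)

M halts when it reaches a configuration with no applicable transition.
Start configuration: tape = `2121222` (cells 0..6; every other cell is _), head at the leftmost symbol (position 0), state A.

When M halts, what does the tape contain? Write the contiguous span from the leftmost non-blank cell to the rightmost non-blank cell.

A | [2]121222   read 2 → write 2, move R, go to D
D | 2[1]21222   read 1 → write _, move R, go to A
A | 2_[2]1222   read 2 → write 2, move R, go to D
D | 2_2[1]222   read 1 → write _, move R, go to A
A | 2_2_[2]22   read 2 → write 2, move R, go to D
D | 2_2_2[2]2   read 2 → write _, move L, go to C
C | 2_2_[2]_2   read 2 → write _, move R, go to E
E | 2_2__[_]2   read _ → write 2, move L, go to D
D | 2_2_[_]22   read _ → write _, move L, go to E
E | 2_2[_]_22   read _ → write 2, move L, go to D
D | 2_[2]2_22   read 2 → write _, move L, go to C
C | 2[_]_2_22   read _ → write _, move R, go to E
E | 2_[_]2_22   read _ → write 2, move L, go to D
D | 2[_]22_22   read _ → write _, move L, go to E
E | [2]_22_22
The non-blank tape span at halt is 2_22_22.

2_22_22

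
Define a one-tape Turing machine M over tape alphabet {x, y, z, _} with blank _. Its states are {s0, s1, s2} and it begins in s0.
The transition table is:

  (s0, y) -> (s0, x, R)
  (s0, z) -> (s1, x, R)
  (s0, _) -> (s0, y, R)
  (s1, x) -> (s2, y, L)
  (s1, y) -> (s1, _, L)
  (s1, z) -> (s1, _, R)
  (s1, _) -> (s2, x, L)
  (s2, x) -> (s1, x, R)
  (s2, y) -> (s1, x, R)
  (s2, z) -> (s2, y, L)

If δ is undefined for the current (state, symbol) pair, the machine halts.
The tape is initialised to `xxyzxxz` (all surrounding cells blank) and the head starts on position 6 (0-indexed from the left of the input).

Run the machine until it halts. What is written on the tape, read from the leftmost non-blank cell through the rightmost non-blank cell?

s0 | _xxyzxx[z]_   read z → write x, move R, go to s1
s1 | _xxyzxxx[_]   read _ → write x, move L, go to s2
s2 | _xxyzxx[x]x   read x → write x, move R, go to s1
s1 | _xxyzxxx[x]   read x → write y, move L, go to s2
s2 | _xxyzxx[x]y   read x → write x, move R, go to s1
s1 | _xxyzxxx[y]   read y → write _, move L, go to s1
s1 | _xxyzxx[x]_   read x → write y, move L, go to s2
s2 | _xxyzx[x]y_   read x → write x, move R, go to s1
s1 | _xxyzxx[y]_   read y → write _, move L, go to s1
s1 | _xxyzx[x]__   read x → write y, move L, go to s2
s2 | _xxyz[x]y__   read x → write x, move R, go to s1
s1 | _xxyzx[y]__   read y → write _, move L, go to s1
s1 | _xxyz[x]___   read x → write y, move L, go to s2
s2 | _xxy[z]y___   read z → write y, move L, go to s2
s2 | _xx[y]yy___   read y → write x, move R, go to s1
s1 | _xxx[y]y___   read y → write _, move L, go to s1
s1 | _xx[x]_y___   read x → write y, move L, go to s2
s2 | _x[x]y_y___   read x → write x, move R, go to s1
s1 | _xx[y]_y___   read y → write _, move L, go to s1
s1 | _x[x]__y___   read x → write y, move L, go to s2
s2 | _[x]y__y___   read x → write x, move R, go to s1
s1 | _x[y]__y___   read y → write _, move L, go to s1
s1 | _[x]___y___   read x → write y, move L, go to s2
s2 | [_]y___y___
The non-blank tape span at halt is y___y.

y___y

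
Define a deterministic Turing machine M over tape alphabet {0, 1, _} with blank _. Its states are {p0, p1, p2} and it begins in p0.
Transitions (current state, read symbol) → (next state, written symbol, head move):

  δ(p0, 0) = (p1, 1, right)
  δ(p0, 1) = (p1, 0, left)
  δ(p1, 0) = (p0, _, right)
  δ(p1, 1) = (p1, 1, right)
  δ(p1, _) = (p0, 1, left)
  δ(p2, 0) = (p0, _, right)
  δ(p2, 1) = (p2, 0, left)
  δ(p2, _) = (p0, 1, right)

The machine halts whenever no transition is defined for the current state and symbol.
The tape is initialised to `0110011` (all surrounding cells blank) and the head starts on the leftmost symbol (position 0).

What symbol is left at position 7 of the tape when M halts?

p0 | __[0]110011_   read 0 → write 1, move right, go to p1
p1 | __1[1]10011_   read 1 → write 1, move right, go to p1
p1 | __11[1]0011_   read 1 → write 1, move right, go to p1
p1 | __111[0]011_   read 0 → write _, move right, go to p0
p0 | __111_[0]11_   read 0 → write 1, move right, go to p1
p1 | __111_1[1]1_   read 1 → write 1, move right, go to p1
p1 | __111_11[1]_   read 1 → write 1, move right, go to p1
p1 | __111_111[_]   read _ → write 1, move left, go to p0
p0 | __111_11[1]1   read 1 → write 0, move left, go to p1
p1 | __111_1[1]01   read 1 → write 1, move right, go to p1
p1 | __111_11[0]1   read 0 → write _, move right, go to p0
p0 | __111_11_[1]   read 1 → write 0, move left, go to p1
p1 | __111_11[_]0   read _ → write 1, move left, go to p0
p0 | __111_1[1]10   read 1 → write 0, move left, go to p1
p1 | __111_[1]010   read 1 → write 1, move right, go to p1
p1 | __111_1[0]10   read 0 → write _, move right, go to p0
p0 | __111_1_[1]0   read 1 → write 0, move left, go to p1
p1 | __111_1[_]00   read _ → write 1, move left, go to p0
p0 | __111_[1]100   read 1 → write 0, move left, go to p1
p1 | __111[_]0100   read _ → write 1, move left, go to p0
p0 | __11[1]10100   read 1 → write 0, move left, go to p1
p1 | __1[1]010100   read 1 → write 1, move right, go to p1
p1 | __11[0]10100   read 0 → write _, move right, go to p0
p0 | __11_[1]0100   read 1 → write 0, move left, go to p1
p1 | __11[_]00100   read _ → write 1, move left, go to p0
p0 | __1[1]100100   read 1 → write 0, move left, go to p1
p1 | __[1]0100100   read 1 → write 1, move right, go to p1
p1 | __1[0]100100   read 0 → write _, move right, go to p0
p0 | __1_[1]00100   read 1 → write 0, move left, go to p1
p1 | __1[_]000100   read _ → write 1, move left, go to p0
p0 | __[1]1000100   read 1 → write 0, move left, go to p1
p1 | _[_]01000100   read _ → write 1, move left, go to p0
p0 | [_]101000100
Cell 7 holds 0 when M halts.

0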